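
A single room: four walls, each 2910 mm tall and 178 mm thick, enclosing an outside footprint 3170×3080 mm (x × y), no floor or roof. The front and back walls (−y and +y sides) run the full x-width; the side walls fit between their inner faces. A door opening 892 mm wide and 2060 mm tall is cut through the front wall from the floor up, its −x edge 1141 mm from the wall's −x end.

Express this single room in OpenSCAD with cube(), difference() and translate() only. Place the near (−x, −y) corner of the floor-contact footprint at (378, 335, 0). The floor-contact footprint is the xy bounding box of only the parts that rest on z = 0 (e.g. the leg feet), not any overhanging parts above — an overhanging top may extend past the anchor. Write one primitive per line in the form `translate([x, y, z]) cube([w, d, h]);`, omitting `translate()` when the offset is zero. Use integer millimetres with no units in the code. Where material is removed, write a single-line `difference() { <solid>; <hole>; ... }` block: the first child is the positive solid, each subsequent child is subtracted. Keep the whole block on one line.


difference() { translate([378, 335, 0]) cube([3170, 178, 2910]); translate([1519, 335, 0]) cube([892, 178, 2060]); }
translate([378, 3237, 0]) cube([3170, 178, 2910]);
translate([378, 513, 0]) cube([178, 2724, 2910]);
translate([3370, 513, 0]) cube([178, 2724, 2910]);


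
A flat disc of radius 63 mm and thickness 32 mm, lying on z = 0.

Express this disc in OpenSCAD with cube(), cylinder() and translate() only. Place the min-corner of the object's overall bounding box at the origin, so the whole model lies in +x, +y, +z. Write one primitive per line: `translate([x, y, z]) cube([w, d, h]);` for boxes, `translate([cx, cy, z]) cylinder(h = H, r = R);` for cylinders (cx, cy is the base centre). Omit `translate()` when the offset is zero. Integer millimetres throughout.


translate([63, 63, 0]) cylinder(h = 32, r = 63);


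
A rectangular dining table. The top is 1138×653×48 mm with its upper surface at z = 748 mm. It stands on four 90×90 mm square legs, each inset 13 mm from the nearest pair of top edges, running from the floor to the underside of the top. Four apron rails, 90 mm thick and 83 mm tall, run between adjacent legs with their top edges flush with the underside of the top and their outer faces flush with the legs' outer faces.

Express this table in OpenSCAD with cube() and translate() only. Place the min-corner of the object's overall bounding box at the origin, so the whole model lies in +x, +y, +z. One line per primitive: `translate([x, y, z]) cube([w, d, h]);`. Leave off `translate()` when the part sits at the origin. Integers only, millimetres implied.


translate([0, 0, 700]) cube([1138, 653, 48]);
translate([13, 13, 0]) cube([90, 90, 700]);
translate([1035, 13, 0]) cube([90, 90, 700]);
translate([13, 550, 0]) cube([90, 90, 700]);
translate([1035, 550, 0]) cube([90, 90, 700]);
translate([103, 13, 617]) cube([932, 90, 83]);
translate([103, 550, 617]) cube([932, 90, 83]);
translate([13, 103, 617]) cube([90, 447, 83]);
translate([1035, 103, 617]) cube([90, 447, 83]);


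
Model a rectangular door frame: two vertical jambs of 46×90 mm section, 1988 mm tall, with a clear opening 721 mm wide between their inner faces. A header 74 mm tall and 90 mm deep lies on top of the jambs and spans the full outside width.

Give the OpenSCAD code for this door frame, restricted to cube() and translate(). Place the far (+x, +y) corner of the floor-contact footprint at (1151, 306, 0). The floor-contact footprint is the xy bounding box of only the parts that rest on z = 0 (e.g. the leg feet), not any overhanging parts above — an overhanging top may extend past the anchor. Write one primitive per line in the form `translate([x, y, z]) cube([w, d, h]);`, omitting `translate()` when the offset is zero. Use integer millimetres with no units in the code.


translate([338, 216, 0]) cube([46, 90, 1988]);
translate([1105, 216, 0]) cube([46, 90, 1988]);
translate([338, 216, 1988]) cube([813, 90, 74]);


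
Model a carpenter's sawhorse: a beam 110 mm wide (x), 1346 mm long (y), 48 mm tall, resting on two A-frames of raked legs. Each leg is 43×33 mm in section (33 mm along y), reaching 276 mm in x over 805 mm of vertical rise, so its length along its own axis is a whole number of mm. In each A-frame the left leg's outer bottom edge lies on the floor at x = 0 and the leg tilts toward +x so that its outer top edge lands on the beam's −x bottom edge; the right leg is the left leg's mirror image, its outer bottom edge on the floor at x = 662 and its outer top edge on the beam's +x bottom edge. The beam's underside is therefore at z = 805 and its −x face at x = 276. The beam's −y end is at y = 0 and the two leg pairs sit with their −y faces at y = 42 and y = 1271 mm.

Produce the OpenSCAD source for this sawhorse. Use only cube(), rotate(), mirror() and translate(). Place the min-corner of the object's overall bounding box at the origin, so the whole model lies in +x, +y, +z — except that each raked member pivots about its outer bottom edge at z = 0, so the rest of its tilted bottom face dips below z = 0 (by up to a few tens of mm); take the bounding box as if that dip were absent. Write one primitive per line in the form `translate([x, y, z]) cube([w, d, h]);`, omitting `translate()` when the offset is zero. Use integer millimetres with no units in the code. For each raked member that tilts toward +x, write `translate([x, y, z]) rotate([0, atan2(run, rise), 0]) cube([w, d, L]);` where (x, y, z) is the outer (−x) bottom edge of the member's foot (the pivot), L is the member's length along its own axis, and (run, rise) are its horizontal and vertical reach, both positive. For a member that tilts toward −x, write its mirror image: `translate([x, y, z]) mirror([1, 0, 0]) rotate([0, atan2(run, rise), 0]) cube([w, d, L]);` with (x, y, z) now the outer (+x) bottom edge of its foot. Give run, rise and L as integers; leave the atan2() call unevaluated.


translate([276, 0, 805]) cube([110, 1346, 48]);
translate([0, 42, 0]) rotate([0, atan2(276, 805), 0]) cube([43, 33, 851]);
translate([662, 42, 0]) mirror([1, 0, 0]) rotate([0, atan2(276, 805), 0]) cube([43, 33, 851]);
translate([0, 1271, 0]) rotate([0, atan2(276, 805), 0]) cube([43, 33, 851]);
translate([662, 1271, 0]) mirror([1, 0, 0]) rotate([0, atan2(276, 805), 0]) cube([43, 33, 851]);


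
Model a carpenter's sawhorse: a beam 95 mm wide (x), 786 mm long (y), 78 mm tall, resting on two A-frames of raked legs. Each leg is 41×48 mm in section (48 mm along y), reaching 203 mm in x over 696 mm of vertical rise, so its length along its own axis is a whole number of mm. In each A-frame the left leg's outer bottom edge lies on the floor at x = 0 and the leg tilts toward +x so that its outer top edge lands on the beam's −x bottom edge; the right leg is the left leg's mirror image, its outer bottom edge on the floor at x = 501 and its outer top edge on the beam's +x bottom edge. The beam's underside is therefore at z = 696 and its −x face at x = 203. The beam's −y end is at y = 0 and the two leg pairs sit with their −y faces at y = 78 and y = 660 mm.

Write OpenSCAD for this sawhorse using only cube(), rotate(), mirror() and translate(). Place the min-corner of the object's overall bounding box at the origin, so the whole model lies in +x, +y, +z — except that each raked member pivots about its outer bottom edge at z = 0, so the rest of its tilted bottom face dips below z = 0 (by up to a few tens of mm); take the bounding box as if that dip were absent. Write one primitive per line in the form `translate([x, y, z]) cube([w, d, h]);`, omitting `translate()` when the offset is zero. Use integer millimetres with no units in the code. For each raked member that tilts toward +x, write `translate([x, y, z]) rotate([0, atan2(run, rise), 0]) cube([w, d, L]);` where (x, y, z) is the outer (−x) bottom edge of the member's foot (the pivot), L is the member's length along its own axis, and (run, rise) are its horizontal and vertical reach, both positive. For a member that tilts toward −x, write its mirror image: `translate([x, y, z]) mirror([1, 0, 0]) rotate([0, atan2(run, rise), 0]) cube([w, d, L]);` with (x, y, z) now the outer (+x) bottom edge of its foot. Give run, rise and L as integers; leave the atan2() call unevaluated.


translate([203, 0, 696]) cube([95, 786, 78]);
translate([0, 78, 0]) rotate([0, atan2(203, 696), 0]) cube([41, 48, 725]);
translate([501, 78, 0]) mirror([1, 0, 0]) rotate([0, atan2(203, 696), 0]) cube([41, 48, 725]);
translate([0, 660, 0]) rotate([0, atan2(203, 696), 0]) cube([41, 48, 725]);
translate([501, 660, 0]) mirror([1, 0, 0]) rotate([0, atan2(203, 696), 0]) cube([41, 48, 725]);


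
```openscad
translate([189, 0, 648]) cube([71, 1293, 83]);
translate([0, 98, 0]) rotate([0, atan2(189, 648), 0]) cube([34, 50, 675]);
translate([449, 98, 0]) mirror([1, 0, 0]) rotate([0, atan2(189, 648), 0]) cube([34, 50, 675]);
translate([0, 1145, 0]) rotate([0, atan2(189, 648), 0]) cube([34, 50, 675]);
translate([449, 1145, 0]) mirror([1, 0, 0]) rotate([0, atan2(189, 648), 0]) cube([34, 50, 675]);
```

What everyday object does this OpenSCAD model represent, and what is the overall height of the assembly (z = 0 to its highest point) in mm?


A sawhorse. The overall height is 731 mm.

A beam across two mirrored pairs of raked legs — a sawhorse. The beam's underside is at z = 648 (matching the legs' vertical rise in atan2(189, 648)) and the beam is 83 mm tall, so its top is at 648 + 83 = 731 mm. The raked legs top out at the beam's underside, so that is the highest point.


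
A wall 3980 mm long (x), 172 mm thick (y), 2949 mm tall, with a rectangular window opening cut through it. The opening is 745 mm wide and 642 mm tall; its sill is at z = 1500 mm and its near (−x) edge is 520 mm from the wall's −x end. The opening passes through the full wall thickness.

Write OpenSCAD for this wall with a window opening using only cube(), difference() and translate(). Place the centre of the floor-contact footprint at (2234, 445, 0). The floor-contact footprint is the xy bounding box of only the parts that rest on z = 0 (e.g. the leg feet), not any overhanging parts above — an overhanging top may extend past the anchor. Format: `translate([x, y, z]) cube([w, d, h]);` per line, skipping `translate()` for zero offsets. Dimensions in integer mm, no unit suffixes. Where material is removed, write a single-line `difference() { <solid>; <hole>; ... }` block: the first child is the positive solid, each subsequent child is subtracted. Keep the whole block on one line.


difference() { translate([244, 359, 0]) cube([3980, 172, 2949]); translate([764, 359, 1500]) cube([745, 172, 642]); }


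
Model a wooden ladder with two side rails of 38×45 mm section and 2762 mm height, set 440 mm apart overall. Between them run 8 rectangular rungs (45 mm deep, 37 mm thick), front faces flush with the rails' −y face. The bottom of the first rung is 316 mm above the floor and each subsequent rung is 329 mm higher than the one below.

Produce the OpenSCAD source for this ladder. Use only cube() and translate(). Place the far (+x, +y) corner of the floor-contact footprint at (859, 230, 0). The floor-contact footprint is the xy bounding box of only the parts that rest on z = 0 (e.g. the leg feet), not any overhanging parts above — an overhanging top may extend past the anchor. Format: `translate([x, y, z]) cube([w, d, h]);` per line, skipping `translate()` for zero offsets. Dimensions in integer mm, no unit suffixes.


translate([419, 185, 0]) cube([38, 45, 2762]);
translate([821, 185, 0]) cube([38, 45, 2762]);
translate([457, 185, 316]) cube([364, 45, 37]);
translate([457, 185, 645]) cube([364, 45, 37]);
translate([457, 185, 974]) cube([364, 45, 37]);
translate([457, 185, 1303]) cube([364, 45, 37]);
translate([457, 185, 1632]) cube([364, 45, 37]);
translate([457, 185, 1961]) cube([364, 45, 37]);
translate([457, 185, 2290]) cube([364, 45, 37]);
translate([457, 185, 2619]) cube([364, 45, 37]);


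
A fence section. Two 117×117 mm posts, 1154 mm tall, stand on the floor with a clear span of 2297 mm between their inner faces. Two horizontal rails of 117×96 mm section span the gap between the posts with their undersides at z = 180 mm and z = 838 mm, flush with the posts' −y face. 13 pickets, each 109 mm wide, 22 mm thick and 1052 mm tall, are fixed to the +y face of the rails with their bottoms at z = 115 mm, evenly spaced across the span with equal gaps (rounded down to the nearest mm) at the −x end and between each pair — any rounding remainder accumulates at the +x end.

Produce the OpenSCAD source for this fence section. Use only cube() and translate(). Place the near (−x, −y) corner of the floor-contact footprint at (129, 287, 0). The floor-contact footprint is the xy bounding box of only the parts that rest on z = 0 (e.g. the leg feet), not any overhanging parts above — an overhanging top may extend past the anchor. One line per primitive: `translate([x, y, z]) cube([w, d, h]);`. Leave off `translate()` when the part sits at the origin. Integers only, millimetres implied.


translate([129, 287, 0]) cube([117, 117, 1154]);
translate([2543, 287, 0]) cube([117, 117, 1154]);
translate([246, 287, 180]) cube([2297, 117, 96]);
translate([246, 287, 838]) cube([2297, 117, 96]);
translate([308, 404, 115]) cube([109, 22, 1052]);
translate([479, 404, 115]) cube([109, 22, 1052]);
translate([650, 404, 115]) cube([109, 22, 1052]);
translate([821, 404, 115]) cube([109, 22, 1052]);
translate([992, 404, 115]) cube([109, 22, 1052]);
translate([1163, 404, 115]) cube([109, 22, 1052]);
translate([1334, 404, 115]) cube([109, 22, 1052]);
translate([1505, 404, 115]) cube([109, 22, 1052]);
translate([1676, 404, 115]) cube([109, 22, 1052]);
translate([1847, 404, 115]) cube([109, 22, 1052]);
translate([2018, 404, 115]) cube([109, 22, 1052]);
translate([2189, 404, 115]) cube([109, 22, 1052]);
translate([2360, 404, 115]) cube([109, 22, 1052]);


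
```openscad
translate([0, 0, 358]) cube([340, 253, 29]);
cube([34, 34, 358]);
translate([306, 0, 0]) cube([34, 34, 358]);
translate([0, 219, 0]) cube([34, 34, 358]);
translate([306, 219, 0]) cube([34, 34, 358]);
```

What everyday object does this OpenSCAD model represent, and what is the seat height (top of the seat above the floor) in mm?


A stool. The seat height is 387 mm.

A 340×253×29 slab at z = 358 on four corner posts — a stool. The seat top is 358 + 29 = 387 mm.


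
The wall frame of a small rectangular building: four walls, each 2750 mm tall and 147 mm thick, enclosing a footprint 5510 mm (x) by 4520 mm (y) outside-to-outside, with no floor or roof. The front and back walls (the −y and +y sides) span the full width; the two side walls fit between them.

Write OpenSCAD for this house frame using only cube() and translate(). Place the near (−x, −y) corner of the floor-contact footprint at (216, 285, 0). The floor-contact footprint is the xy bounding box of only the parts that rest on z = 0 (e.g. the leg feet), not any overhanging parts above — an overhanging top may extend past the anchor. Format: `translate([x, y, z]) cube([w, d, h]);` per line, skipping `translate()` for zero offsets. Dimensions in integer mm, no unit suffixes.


translate([216, 285, 0]) cube([5510, 147, 2750]);
translate([216, 4658, 0]) cube([5510, 147, 2750]);
translate([216, 432, 0]) cube([147, 4226, 2750]);
translate([5579, 432, 0]) cube([147, 4226, 2750]);


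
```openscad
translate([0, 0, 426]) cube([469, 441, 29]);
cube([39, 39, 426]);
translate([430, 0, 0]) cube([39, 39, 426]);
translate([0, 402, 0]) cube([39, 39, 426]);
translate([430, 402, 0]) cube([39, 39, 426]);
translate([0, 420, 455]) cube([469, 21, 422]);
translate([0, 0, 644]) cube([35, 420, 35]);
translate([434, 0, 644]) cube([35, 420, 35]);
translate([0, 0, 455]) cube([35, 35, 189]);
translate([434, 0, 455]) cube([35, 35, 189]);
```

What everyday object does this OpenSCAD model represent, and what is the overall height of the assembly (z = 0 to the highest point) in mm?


A chair. The overall height is 877 mm.

A slab on four corner posts with a tall panel at the back — a chair. The seat slab sits at z = 426 with thickness 29, and the 422 mm backrest starts at the seat top, so the overall height is 426 + 29 + 422 = 877 mm.


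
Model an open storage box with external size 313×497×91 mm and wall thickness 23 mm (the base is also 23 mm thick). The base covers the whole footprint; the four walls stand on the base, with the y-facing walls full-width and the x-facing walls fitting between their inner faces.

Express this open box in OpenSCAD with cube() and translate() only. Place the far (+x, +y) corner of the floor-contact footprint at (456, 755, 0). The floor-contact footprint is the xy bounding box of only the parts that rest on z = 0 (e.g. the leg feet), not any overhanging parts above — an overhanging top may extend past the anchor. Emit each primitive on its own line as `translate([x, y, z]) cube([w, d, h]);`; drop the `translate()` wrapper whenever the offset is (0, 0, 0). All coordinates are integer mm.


translate([143, 258, 0]) cube([313, 497, 23]);
translate([143, 258, 23]) cube([313, 23, 68]);
translate([143, 732, 23]) cube([313, 23, 68]);
translate([143, 281, 23]) cube([23, 451, 68]);
translate([433, 281, 23]) cube([23, 451, 68]);


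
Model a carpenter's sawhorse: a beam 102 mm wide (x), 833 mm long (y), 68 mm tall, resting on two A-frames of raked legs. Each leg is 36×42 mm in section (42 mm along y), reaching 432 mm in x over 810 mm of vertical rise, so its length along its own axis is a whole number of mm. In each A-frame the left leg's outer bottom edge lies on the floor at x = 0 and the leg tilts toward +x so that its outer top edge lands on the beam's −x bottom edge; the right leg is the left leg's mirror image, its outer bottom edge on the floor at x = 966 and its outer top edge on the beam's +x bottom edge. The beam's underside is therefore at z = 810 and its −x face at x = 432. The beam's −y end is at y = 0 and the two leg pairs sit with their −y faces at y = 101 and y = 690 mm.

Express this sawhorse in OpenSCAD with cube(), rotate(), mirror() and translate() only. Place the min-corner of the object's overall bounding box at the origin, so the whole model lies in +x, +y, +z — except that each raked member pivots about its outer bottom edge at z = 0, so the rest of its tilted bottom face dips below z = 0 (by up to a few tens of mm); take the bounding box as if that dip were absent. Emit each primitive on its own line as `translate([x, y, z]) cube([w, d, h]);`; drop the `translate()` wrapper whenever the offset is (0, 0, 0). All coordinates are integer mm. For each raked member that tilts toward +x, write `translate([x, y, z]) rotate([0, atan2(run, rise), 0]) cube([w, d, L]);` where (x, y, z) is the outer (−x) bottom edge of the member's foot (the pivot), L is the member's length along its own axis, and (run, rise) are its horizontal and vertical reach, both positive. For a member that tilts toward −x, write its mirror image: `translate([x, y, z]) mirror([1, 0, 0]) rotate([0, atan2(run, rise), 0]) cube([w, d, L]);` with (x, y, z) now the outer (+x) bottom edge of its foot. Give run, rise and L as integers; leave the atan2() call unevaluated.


// leg length = √(432² + 810²) = 918
// right-leg outer foot x = 2·432 + 102 = 966
// beam min-corner = (432, 0, 810)
translate([432, 0, 810]) cube([102, 833, 68]);
translate([0, 101, 0]) rotate([0, atan2(432, 810), 0]) cube([36, 42, 918]);
translate([966, 101, 0]) mirror([1, 0, 0]) rotate([0, atan2(432, 810), 0]) cube([36, 42, 918]);
translate([0, 690, 0]) rotate([0, atan2(432, 810), 0]) cube([36, 42, 918]);
translate([966, 690, 0]) mirror([1, 0, 0]) rotate([0, atan2(432, 810), 0]) cube([36, 42, 918]);


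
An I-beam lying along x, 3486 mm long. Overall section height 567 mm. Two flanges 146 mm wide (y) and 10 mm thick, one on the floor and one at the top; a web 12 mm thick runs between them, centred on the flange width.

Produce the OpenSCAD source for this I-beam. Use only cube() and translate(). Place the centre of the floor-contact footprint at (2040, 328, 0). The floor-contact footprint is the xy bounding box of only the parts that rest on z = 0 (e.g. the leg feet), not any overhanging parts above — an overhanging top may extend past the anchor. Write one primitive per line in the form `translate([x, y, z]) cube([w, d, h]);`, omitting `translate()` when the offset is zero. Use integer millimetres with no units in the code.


translate([297, 255, 0]) cube([3486, 146, 10]);
translate([297, 322, 10]) cube([3486, 12, 547]);
translate([297, 255, 557]) cube([3486, 146, 10]);


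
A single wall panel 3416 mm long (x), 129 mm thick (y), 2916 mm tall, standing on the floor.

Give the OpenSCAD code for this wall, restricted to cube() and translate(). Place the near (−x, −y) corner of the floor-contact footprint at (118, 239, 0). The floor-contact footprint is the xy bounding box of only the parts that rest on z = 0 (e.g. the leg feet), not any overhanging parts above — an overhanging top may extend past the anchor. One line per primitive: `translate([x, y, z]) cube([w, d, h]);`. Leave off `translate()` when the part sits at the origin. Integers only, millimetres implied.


translate([118, 239, 0]) cube([3416, 129, 2916]);


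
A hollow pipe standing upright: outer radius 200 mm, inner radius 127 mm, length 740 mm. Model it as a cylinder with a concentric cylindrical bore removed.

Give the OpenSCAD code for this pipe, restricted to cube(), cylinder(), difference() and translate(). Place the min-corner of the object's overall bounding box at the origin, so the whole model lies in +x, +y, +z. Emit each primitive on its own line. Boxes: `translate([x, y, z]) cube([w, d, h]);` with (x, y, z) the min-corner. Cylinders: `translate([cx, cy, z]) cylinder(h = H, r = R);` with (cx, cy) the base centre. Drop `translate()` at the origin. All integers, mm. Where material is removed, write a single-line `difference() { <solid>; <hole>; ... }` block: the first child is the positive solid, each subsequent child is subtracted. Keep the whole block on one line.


difference() { translate([200, 200, 0]) cylinder(h = 740, r = 200); translate([200, 200, 0]) cylinder(h = 740, r = 127); }


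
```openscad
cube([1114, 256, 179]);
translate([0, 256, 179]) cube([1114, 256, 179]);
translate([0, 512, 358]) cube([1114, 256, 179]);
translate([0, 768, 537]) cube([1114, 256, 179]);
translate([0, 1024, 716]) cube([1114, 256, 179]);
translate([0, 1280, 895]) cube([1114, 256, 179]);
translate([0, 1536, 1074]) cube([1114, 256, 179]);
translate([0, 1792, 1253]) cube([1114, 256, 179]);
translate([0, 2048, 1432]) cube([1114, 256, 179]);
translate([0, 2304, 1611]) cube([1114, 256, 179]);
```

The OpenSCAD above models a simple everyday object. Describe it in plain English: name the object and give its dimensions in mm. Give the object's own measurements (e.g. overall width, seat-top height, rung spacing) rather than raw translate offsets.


A straight staircase of 10 solid steps. Each step is 1114 mm wide (x), 256 mm deep (y, the going) and 179 mm tall (the rise). The first step rests on the floor; each subsequent step sits one going further in +y and one rise higher in +z, directly behind and above the previous step with no overlap.


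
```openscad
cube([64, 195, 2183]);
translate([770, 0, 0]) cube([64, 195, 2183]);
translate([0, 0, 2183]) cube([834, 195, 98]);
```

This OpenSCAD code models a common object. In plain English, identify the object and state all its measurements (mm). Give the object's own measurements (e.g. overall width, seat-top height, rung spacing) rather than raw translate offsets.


A door frame. The clear opening is 706 mm wide and 2183 mm high. Two 64 mm wide jambs, 195 mm deep, stand either side of the opening from the floor to the top of the opening. A 98 mm thick head sits across the top of both jambs, spanning the full outside width of the frame.


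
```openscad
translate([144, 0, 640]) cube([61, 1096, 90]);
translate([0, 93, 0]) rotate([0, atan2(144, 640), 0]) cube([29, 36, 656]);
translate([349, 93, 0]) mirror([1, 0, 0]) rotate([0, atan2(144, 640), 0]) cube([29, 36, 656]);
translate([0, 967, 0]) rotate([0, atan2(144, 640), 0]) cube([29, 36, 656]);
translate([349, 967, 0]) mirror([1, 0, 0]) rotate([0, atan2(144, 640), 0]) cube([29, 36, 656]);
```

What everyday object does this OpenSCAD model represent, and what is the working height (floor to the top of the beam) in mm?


A sawhorse. The overall height is 730 mm.

A beam across two mirrored pairs of raked legs — a sawhorse. The beam's underside is at z = 640 (matching the legs' vertical rise in atan2(144, 640)) and the beam is 90 mm tall, so its top is at 640 + 90 = 730 mm. The raked legs top out at the beam's underside, so that is the highest point.


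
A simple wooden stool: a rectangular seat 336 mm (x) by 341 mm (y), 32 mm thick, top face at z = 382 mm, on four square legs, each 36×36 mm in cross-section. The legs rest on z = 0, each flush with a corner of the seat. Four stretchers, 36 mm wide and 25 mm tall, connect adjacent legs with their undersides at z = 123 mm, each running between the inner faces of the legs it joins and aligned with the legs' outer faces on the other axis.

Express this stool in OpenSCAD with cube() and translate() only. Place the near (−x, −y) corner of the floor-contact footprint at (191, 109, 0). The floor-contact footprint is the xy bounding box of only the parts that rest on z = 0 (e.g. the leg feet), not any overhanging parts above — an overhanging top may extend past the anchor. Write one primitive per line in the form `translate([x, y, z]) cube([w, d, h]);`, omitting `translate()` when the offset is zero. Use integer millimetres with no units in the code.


translate([191, 109, 350]) cube([336, 341, 32]);
translate([191, 109, 0]) cube([36, 36, 350]);
translate([491, 109, 0]) cube([36, 36, 350]);
translate([191, 414, 0]) cube([36, 36, 350]);
translate([491, 414, 0]) cube([36, 36, 350]);
translate([227, 109, 123]) cube([264, 36, 25]);
translate([227, 414, 123]) cube([264, 36, 25]);
translate([191, 145, 123]) cube([36, 269, 25]);
translate([491, 145, 123]) cube([36, 269, 25]);


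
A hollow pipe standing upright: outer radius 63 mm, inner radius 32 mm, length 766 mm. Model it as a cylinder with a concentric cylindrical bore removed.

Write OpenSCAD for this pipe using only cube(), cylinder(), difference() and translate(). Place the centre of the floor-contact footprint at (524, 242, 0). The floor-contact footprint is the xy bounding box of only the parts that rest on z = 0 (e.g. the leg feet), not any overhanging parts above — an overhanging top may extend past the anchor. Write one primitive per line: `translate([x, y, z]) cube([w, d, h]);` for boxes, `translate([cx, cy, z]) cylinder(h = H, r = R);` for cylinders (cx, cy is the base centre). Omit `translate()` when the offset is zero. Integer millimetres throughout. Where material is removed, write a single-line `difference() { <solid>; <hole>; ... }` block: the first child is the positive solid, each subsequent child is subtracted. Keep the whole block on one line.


difference() { translate([524, 242, 0]) cylinder(h = 766, r = 63); translate([524, 242, 0]) cylinder(h = 766, r = 32); }


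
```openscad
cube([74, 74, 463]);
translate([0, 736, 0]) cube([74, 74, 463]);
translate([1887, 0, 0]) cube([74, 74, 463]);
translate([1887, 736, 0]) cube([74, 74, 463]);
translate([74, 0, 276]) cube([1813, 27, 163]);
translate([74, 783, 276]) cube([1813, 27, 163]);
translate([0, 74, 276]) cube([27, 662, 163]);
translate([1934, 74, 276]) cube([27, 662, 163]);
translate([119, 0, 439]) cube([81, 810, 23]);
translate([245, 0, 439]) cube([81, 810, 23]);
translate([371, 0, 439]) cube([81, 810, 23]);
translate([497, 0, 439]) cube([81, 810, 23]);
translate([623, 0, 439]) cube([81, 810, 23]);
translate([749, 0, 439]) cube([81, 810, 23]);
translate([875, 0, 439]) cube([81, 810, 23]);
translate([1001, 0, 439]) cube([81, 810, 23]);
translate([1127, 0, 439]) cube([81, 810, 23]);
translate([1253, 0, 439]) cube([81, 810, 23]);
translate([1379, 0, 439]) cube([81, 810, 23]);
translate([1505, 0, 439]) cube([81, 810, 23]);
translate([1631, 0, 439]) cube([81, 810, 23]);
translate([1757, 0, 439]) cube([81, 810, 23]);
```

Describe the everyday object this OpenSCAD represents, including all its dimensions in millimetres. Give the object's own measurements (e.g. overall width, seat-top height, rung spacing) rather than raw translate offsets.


A bed frame 1961 mm long (x) by 810 mm wide (y). Four 74×74 mm corner posts, 463 mm tall, at the corners of the footprint. Four rails of 27 mm thickness and 163 mm height run between adjacent posts with their undersides at z = 276 mm, their outer faces flush with the outside of the frame (the two x-running rails run between the posts' inner faces; the two y-running rails run between the posts' inner faces). 14 slats, each 81 mm wide (x) and 23 mm thick, lie across the top of the two x-running rails, running the full 810 mm width of the frame in y; along x they sit between the end posts with a 45 mm gap after the −x posts and between neighbouring slats, leaving 49 mm before the +x posts.


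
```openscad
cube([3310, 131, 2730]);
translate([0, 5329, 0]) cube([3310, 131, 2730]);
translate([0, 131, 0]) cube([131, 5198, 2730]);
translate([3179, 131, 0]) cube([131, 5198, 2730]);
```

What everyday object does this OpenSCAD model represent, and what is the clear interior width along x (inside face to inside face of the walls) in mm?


A house (or room) frame. The interior width is 3048 mm.

Four 2730 mm walls enclosing a rectangle with no floor or roof — a room or house frame. Outside width is 3310 mm and wall thickness is 131 mm, so the interior width is 3310 − 2 × 131 = 3048 mm.


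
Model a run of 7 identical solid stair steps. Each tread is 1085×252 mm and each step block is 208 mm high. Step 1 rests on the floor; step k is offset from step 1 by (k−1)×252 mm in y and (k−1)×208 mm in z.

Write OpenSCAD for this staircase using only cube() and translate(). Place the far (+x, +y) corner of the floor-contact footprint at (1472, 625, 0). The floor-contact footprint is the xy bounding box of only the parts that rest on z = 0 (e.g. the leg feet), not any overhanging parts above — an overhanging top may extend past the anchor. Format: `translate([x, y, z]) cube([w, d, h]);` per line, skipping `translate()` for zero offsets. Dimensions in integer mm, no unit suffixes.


translate([387, 373, 0]) cube([1085, 252, 208]);
translate([387, 625, 208]) cube([1085, 252, 208]);
translate([387, 877, 416]) cube([1085, 252, 208]);
translate([387, 1129, 624]) cube([1085, 252, 208]);
translate([387, 1381, 832]) cube([1085, 252, 208]);
translate([387, 1633, 1040]) cube([1085, 252, 208]);
translate([387, 1885, 1248]) cube([1085, 252, 208]);


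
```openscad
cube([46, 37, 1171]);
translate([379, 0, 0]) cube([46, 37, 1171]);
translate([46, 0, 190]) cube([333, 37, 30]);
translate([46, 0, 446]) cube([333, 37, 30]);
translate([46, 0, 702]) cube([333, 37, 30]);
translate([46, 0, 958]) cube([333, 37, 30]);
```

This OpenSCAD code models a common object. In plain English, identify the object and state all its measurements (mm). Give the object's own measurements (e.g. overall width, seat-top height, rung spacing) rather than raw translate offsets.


A straight ladder. Two 46×37 mm vertical rails, 1171 mm tall, stand 425 mm apart (outside-to-outside) with their front faces coplanar on the −y side. 4 rungs, each 37 mm deep and 30 mm tall, span between the inner faces of the rails, front faces flush with the rails. The lowest rung's underside is at z = 190 mm and rungs are spaced 256 mm apart (underside to underside).


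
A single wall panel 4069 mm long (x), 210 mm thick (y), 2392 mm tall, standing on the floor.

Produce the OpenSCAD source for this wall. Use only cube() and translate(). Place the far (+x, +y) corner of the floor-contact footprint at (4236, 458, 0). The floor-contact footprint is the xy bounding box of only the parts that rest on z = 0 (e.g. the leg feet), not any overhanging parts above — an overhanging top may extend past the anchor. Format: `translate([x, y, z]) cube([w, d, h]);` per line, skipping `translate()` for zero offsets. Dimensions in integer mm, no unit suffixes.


translate([167, 248, 0]) cube([4069, 210, 2392]);


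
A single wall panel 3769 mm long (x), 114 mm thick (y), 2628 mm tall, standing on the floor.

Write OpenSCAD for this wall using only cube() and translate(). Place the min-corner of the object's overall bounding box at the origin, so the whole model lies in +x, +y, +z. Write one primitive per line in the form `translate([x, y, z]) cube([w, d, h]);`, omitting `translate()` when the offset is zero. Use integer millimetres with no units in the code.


cube([3769, 114, 2628]);


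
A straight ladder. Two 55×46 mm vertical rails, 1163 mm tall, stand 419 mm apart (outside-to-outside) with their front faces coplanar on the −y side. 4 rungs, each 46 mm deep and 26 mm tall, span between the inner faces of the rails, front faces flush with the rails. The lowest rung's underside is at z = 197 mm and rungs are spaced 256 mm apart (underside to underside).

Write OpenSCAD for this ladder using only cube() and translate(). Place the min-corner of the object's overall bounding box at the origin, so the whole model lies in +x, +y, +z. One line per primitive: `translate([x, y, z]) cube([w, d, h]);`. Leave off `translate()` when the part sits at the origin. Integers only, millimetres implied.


cube([55, 46, 1163]);
translate([364, 0, 0]) cube([55, 46, 1163]);
translate([55, 0, 197]) cube([309, 46, 26]);
translate([55, 0, 453]) cube([309, 46, 26]);
translate([55, 0, 709]) cube([309, 46, 26]);
translate([55, 0, 965]) cube([309, 46, 26]);


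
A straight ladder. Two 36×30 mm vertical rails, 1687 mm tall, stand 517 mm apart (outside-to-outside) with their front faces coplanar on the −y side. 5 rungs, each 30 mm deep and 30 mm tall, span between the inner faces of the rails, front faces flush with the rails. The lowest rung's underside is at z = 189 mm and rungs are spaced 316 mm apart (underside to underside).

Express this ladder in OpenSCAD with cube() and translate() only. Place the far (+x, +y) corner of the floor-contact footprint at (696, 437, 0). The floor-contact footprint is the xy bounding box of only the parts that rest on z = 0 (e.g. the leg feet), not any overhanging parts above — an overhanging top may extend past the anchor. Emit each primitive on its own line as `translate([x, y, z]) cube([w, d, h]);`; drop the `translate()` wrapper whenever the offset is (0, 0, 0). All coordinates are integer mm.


translate([179, 407, 0]) cube([36, 30, 1687]);
translate([660, 407, 0]) cube([36, 30, 1687]);
translate([215, 407, 189]) cube([445, 30, 30]);
translate([215, 407, 505]) cube([445, 30, 30]);
translate([215, 407, 821]) cube([445, 30, 30]);
translate([215, 407, 1137]) cube([445, 30, 30]);
translate([215, 407, 1453]) cube([445, 30, 30]);


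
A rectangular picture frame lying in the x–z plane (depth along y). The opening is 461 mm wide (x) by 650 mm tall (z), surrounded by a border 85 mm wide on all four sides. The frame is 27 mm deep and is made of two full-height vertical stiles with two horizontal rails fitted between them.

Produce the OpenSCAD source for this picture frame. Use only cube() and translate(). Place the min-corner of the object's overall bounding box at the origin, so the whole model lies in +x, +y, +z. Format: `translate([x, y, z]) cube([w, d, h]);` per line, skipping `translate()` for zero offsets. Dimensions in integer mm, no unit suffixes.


cube([85, 27, 820]);
translate([546, 0, 0]) cube([85, 27, 820]);
translate([85, 0, 0]) cube([461, 27, 85]);
translate([85, 0, 735]) cube([461, 27, 85]);


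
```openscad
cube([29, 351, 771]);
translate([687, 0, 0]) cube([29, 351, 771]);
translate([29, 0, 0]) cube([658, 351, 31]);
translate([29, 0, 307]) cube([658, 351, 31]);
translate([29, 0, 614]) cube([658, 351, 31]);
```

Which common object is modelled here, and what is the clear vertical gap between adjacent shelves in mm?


A bookshelf. The clear shelf gap is 276 mm.

Two tall side panels with 3 horizontal boards between them — a bookshelf. The first two shelf undersides are at z = 0 and z = 307; with shelf thickness 31, the clear gap is 307 − 0 − 31 = 276 mm.


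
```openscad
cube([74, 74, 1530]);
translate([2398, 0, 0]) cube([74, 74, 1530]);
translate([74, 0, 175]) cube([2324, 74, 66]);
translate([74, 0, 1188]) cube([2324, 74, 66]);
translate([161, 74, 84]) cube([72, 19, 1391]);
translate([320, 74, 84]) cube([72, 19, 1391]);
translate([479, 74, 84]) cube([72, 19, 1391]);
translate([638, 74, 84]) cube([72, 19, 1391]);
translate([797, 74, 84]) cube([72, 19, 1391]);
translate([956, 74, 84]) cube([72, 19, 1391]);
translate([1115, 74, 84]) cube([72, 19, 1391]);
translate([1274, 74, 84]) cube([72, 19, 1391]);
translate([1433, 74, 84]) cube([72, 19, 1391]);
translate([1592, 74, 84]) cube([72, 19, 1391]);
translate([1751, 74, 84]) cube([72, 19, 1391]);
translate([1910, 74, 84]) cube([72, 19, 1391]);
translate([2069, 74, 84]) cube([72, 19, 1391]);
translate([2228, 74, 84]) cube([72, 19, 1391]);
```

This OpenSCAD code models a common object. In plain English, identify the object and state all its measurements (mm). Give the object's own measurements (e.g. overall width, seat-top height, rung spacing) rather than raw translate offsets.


A fence section. Two 74×74 mm posts, 1530 mm tall, stand on the floor with a clear span of 2324 mm between their inner faces. Two horizontal rails of 74×66 mm section span the gap between the posts with their undersides at z = 175 mm and z = 1188 mm, flush with the posts' −y face. 14 pickets, each 72 mm wide, 19 mm thick and 1391 mm tall, are fixed to the +y face of the rails with their bottoms at z = 84 mm, spaced across the span with a 87 mm gap after the −x post and between neighbouring pickets, with 98 mm left before the +x post.


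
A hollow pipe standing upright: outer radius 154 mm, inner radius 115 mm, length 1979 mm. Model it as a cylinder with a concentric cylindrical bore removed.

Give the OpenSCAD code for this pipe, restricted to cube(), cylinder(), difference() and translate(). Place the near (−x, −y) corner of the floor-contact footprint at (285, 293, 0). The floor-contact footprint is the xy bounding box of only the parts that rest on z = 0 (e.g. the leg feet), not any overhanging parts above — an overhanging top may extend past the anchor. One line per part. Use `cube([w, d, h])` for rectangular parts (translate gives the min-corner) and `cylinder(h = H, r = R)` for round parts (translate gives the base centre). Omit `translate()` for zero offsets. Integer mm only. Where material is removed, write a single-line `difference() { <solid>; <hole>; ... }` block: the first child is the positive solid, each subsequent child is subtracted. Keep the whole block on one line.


difference() { translate([439, 447, 0]) cylinder(h = 1979, r = 154); translate([439, 447, 0]) cylinder(h = 1979, r = 115); }


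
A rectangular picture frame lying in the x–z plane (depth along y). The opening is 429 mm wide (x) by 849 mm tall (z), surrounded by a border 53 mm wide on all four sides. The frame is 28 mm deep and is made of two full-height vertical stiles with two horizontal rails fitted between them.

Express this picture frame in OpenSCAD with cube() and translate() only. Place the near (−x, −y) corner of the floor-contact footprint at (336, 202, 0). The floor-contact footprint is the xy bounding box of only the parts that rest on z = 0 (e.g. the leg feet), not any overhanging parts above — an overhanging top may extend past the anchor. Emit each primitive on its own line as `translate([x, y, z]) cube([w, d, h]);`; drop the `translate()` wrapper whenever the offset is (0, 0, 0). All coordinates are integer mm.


translate([336, 202, 0]) cube([53, 28, 955]);
translate([818, 202, 0]) cube([53, 28, 955]);
translate([389, 202, 0]) cube([429, 28, 53]);
translate([389, 202, 902]) cube([429, 28, 53]);
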